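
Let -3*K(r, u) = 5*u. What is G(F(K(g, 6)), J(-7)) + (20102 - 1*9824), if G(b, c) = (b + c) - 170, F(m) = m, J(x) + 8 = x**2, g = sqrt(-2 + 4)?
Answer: 10139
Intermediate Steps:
g = sqrt(2) ≈ 1.4142
K(r, u) = -5*u/3
J(x) = -8 + x**2
G(b, c) = -170 + b + c
G(F(K(g, 6)), J(-7)) + (20102 - 1*9824) = (-170 - 5/3*6 + (-8 + (-7)**2)) + (20102 - 1*9824) = (-170 - 10 + (-8 + 49)) + (20102 - 9824) = (-170 - 10 + 41) + 10278 = -139 + 10278 = 10139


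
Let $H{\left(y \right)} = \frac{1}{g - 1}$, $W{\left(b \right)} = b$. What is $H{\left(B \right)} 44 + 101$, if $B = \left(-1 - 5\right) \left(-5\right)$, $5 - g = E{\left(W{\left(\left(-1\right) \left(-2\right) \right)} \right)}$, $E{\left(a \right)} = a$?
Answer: $123$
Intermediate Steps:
$g = 3$ ($g = 5 - \left(-1\right) \left(-2\right) = 5 - 2 = 3$)
$B = 30$ ($B = \left(-6\right) \left(-5\right) = 30$)
$H{\left(y \right)} = \frac{1}{2}$ ($H{\left(y \right)} = \frac{1}{3 - 1} = \frac{1}{2}$)
$H{\left(B \right)} 44 + 101 = \frac{1}{2} \cdot 44 + 101 = 22 + 101 = 123$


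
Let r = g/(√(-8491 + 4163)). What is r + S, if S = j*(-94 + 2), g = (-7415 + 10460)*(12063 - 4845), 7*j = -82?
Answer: 7544/7 - 10989405*I*√1082/1082 ≈ 1077.7 - 3.3409e+5*I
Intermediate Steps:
j = -82/7 (j = (⅐)*(-82) = -82/7 ≈ -11.714)
g = 21978810 (g = 3045*7218 = 21978810)
r = -10989405*I*√1082/1082 (r = 21978810/(√(-8491 + 4163)) = 21978810/(√(-4328)) = 21978810/((2*I*√1082)) = 21978810*(-I*√1082/2164) = -10989405*I*√1082/1082 ≈ -3.3409e+5*I)
S = 7544/7 (S = -82*(-94 + 2)/7 = -82/7*(-92) = 7544/7 ≈ 1077.7)
r + S = -10989405*I*√1082/1082 + 7544/7 = 7544/7 - 10989405*I*√1082/1082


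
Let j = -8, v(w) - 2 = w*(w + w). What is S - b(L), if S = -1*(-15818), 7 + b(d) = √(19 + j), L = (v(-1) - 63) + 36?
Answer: 15825 - √11 ≈ 15822.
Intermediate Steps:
v(w) = 2 + 2*w² (v(w) = 2 + w*(w + w) = 2 + w*(2*w) = 2 + 2*w²)
L = -23 (L = ((2 + 2*(-1)²) - 63) + 36 = ((2 + 2*1) - 63) + 36 = ((2 + 2) - 63) + 36 = (4 - 63) + 36 = -59 + 36 = -23)
b(d) = -7 + √11 (b(d) = -7 + √(19 - 8) = -7 + √11)
S = 15818
S - b(L) = 15818 - (-7 + √11) = 15818 + (7 - √11) = 15825 - √11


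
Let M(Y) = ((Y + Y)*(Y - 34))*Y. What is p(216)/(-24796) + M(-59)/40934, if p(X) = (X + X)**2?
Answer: -2961729219/126874933 ≈ -23.344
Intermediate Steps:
p(X) = 4*X**2 (p(X) = (2*X)**2 = 4*X**2)
M(Y) = 2*Y**2*(-34 + Y) (M(Y) = ((2*Y)*(-34 + Y))*Y = (2*Y*(-34 + Y))*Y = 2*Y**2*(-34 + Y))
p(216)/(-24796) + M(-59)/40934 = (4*216**2)/(-24796) + (2*(-59)**2*(-34 - 59))/40934 = (4*46656)*(-1/24796) + (2*3481*(-93))*(1/40934) = 186624*(-1/24796) - 647466*1/40934 = -46656/6199 - 323733/20467 = -2961729219/126874933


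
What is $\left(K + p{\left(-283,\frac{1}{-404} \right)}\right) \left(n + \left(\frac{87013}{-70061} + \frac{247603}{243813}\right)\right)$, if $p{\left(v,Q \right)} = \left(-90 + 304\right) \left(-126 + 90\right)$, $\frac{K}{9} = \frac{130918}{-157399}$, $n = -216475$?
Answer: $\frac{1496098445297716476266946}{896218499451869} \approx 1.6693 \cdot 10^{9}$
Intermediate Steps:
$K = - \frac{1178262}{157399}$ ($K = 9 \frac{130918}{-157399} = 9 \cdot 130918 \left(- \frac{1}{157399}\right) = 9 \left(- \frac{130918}{157399}\right) = - \frac{1178262}{157399} \approx -7.4858$)
$p{\left(v,Q \right)} = -7704$ ($p{\left(v,Q \right)} = 214 \left(-36\right) = -7704$)
$\left(K + p{\left(-283,\frac{1}{-404} \right)}\right) \left(n + \left(\frac{87013}{-70061} + \frac{247603}{243813}\right)\right) = \left(- \frac{1178262}{157399} - 7704\right) \left(-216475 + \left(\frac{87013}{-70061} + \frac{247603}{243813}\right)\right) = - \frac{1213780158 \left(-216475 + \left(87013 \left(- \frac{1}{70061}\right) + 247603 \cdot \frac{1}{243813}\right)\right)}{157399} = - \frac{1213780158 \left(-216475 + \left(- \frac{87013}{70061} + \frac{247603}{243813}\right)\right)}{157399} = - \frac{1213780158 \left(-216475 - \frac{3867586786}{17081782593}\right)}{157399} = \left(- \frac{1213780158}{157399}\right) \left(- \frac{3697782754406461}{17081782593}\right) = \frac{1496098445297716476266946}{896218499451869}$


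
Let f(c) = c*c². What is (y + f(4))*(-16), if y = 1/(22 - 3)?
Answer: -19472/19 ≈ -1024.8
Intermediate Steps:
f(c) = c³
y = 1/19 ≈ 0.052632
(y + f(4))*(-16) = (1/19 + 4³)*(-16) = (1/19 + 64)*(-16) = (1217/19)*(-16) = -19472/19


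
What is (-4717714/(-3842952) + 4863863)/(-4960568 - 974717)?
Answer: -1869159676129/2280901536132 ≈ -0.81948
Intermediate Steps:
(-4717714/(-3842952) + 4863863)/(-4960568 - 974717) = (-4717714*(-1/3842952) + 4863863)/(-5935285) = (2358857/1921476 + 4863863)*(-1/5935285) = (9345798380645/1921476)*(-1/5935285) = -1869159676129/2280901536132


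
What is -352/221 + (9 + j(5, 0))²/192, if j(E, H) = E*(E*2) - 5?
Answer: 48071/3536 ≈ 13.595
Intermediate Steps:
j(E, H) = -5 + 2*E² (j(E, H) = E*(2*E) - 5 = 2*E² - 5 = -5 + 2*E²)
-352/221 + (9 + j(5, 0))²/192 = -352/221 + (9 + (-5 + 2*5²))²/192 = -352*1/221 + (9 + (-5 + 2*25))²*(1/192) = -352/221 + (9 + (-5 + 50))²*(1/192) = -352/221 + (9 + 45)²*(1/192) = -352/221 + 54²*(1/192) = -352/221 + 2916*(1/192) = -352/221 + 243/16 = 48071/3536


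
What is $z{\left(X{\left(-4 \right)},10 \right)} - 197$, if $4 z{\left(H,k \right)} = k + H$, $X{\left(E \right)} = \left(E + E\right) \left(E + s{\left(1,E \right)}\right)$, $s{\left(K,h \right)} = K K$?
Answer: $- \frac{377}{2} \approx -188.5$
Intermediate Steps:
$s{\left(K,h \right)} = K^{2}$
$X{\left(E \right)} = 2 E \left(1 + E\right)$ ($X{\left(E \right)} = \left(E + E\right) \left(E + 1^{2}\right) = 2 E \left(E + 1\right) = 2 E \left(1 + E\right)$)
$z{\left(H,k \right)} = \frac{H}{4} + \frac{k}{4}$ ($z{\left(H,k \right)} = \frac{k + H}{4} = \frac{H + k}{4} = \frac{H}{4} + \frac{k}{4}$)
$z{\left(X{\left(-4 \right)},10 \right)} - 197 = \left(\frac{2 \left(-4\right) \left(1 - 4\right)}{4} + \frac{1}{4} \cdot 10\right) - 197 = \left(\frac{2 \left(-4\right) \left(-3\right)}{4} + \frac{5}{2}\right) - 197 = \left(\frac{1}{4} \cdot 24 + \frac{5}{2}\right) - 197 = \left(6 + \frac{5}{2}\right) - 197 = \frac{17}{2} - 197 = - \frac{377}{2}$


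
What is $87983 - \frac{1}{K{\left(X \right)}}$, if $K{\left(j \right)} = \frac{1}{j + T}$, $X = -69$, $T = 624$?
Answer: $87428$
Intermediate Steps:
$K{\left(j \right)} = \frac{1}{624 + j}$ ($K{\left(j \right)} = \frac{1}{j + 624} = \frac{1}{624 + j}$)
$87983 - \frac{1}{K{\left(X \right)}} = 87983 - \frac{1}{\frac{1}{624 - 69}} = 87983 - \frac{1}{\frac{1}{555}} = 87983 - 555 = 87428$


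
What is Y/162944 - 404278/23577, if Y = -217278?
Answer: -35498718919/1920865344 ≈ -18.481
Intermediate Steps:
Y/162944 - 404278/23577 = -217278/162944 - 404278/23577 = -217278*1/162944 - 404278*1/23577 = -108639/81472 - 404278/23577 = -35498718919/1920865344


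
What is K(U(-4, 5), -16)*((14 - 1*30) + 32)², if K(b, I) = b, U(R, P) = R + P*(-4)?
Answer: -6144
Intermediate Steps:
U(R, P) = R - 4*P
K(U(-4, 5), -16)*((14 - 1*30) + 32)² = (-4 - 4*5)*((14 - 1*30) + 32)² = (-4 - 20)*((14 - 30) + 32)² = -24*(-16 + 32)² = -24*16² = -24*256 = -6144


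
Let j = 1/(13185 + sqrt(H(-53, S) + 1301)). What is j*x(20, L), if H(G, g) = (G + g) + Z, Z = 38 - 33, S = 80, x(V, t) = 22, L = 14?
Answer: 145035/86921446 - 11*sqrt(1333)/86921446 ≈ 0.0016640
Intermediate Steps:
Z = 5
H(G, g) = 5 + G + g (H(G, g) = (G + g) + 5 = 5 + G + g)
j = 1/(13185 + sqrt(1333)) (j = 1/(13185 + sqrt((5 - 53 + 80) + 1301)) = 1/(13185 + sqrt(32 + 1301)) = 1/(13185 + sqrt(1333)) ≈ 7.5634e-5)
j*x(20, L) = (13185/173842892 - sqrt(1333)/173842892)*22 = 145035/86921446 - 11*sqrt(1333)/86921446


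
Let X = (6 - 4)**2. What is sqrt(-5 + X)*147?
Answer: 147*I ≈ 147.0*I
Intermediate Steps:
X = 4 (X = 2**2 = 4)
sqrt(-5 + X)*147 = sqrt(-5 + 4)*147 = sqrt(-1)*147 = I*147 = 147*I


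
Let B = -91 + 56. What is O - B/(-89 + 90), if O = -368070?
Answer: -368035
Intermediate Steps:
B = -35
O - B/(-89 + 90) = -368070 - (-35)/(-89 + 90) = -368070 - (-35)/1 = -368070 - (-35) = -368070 - 1*(-35) = -368070 + 35 = -368035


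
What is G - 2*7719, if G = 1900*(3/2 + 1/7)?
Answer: -86216/7 ≈ -12317.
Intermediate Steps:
G = 21850/7 (G = 1900*(3*(1/2) + 1*(1/7)) = 1900*(3/2 + 1/7) = 1900*(23/14) = 21850/7 ≈ 3121.4)
G - 2*7719 = 21850/7 - 2*7719 = 21850/7 - 15438 = -86216/7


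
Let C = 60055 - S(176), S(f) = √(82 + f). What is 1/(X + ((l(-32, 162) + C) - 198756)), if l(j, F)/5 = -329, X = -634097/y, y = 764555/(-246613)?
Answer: 37520022409008205/2408289461992557269311 + 584544348025*√258/2408289461992557269311 ≈ 1.5583e-5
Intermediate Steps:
y = -764555/246613 (y = 764555*(-1/246613) = -764555/246613 ≈ -3.1002)
X = 156376563461/764555 (X = -634097/(-764555/246613) = -634097*(-246613/764555) = 156376563461/764555 ≈ 2.0453e+5)
l(j, F) = -1645 (l(j, F) = 5*(-329) = -1645)
C = 60055 - √258 (C = 60055 - √(82 + 176) = 60055 - √258 ≈ 60039.)
1/(X + ((l(-32, 162) + C) - 198756)) = 1/(156376563461/764555 + ((-1645 + (60055 - √258)) - 198756)) = 1/(156376563461/764555 + ((58410 - √258) - 198756)) = 1/(156376563461/764555 + (-140346 - √258)) = 1/(49074327431/764555 - √258)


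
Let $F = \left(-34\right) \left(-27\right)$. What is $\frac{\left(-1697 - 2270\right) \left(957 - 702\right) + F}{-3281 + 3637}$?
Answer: $- \frac{1010667}{356} \approx -2839.0$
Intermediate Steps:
$F = 918$
$\frac{\left(-1697 - 2270\right) \left(957 - 702\right) + F}{-3281 + 3637} = \frac{\left(-1697 - 2270\right) \left(957 - 702\right) + 918}{-3281 + 3637} = \frac{\left(-3967\right) 255 + 918}{356} = \left(-1011585 + 918\right) \frac{1}{356} = \left(-1010667\right) \frac{1}{356} = - \frac{1010667}{356}$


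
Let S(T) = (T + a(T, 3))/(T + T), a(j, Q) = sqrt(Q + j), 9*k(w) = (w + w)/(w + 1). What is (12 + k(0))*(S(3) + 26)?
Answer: 318 + 2*sqrt(6) ≈ 322.90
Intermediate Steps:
k(w) = 2*w/(9*(1 + w)) (k(w) = ((w + w)/(w + 1))/9 = ((2*w)/(1 + w))/9 = (2*w/(1 + w))/9 = 2*w/(9*(1 + w)))
S(T) = (T + sqrt(3 + T))/(2*T) (S(T) = (T + sqrt(3 + T))/(T + T) = (T + sqrt(3 + T))/((2*T)) = (T + sqrt(3 + T))*(1/(2*T)) = (T + sqrt(3 + T))/(2*T))
(12 + k(0))*(S(3) + 26) = (12 + (2/9)*0/(1 + 0))*((1/2)*(3 + sqrt(3 + 3))/3 + 26) = (12 + (2/9)*0/1)*((1/2)*(1/3)*(3 + sqrt(6)) + 26) = (12 + (2/9)*0*1)*((1/2 + sqrt(6)/6) + 26) = (12 + 0)*(53/2 + sqrt(6)/6) = 12*(53/2 + sqrt(6)/6) = 318 + 2*sqrt(6)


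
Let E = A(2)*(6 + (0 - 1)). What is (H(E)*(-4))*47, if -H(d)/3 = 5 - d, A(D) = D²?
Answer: -8460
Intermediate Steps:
E = 20 (E = 2²*(6 + (0 - 1)) = 4*(6 - 1) = 4*5 = 20)
H(d) = -15 + 3*d (H(d) = -3*(5 - d) = -15 + 3*d)
(H(E)*(-4))*47 = ((-15 + 3*20)*(-4))*47 = ((-15 + 60)*(-4))*47 = (45*(-4))*47 = -180*47 = -8460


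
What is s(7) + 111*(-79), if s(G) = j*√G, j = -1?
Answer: -8769 - √7 ≈ -8771.6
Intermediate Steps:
s(G) = -√G
s(7) + 111*(-79) = -√7 + 111*(-79) = -√7 - 8769 = -8769 - √7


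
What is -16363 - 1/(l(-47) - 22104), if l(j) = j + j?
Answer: -363225873/22198 ≈ -16363.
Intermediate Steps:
l(j) = 2*j
-16363 - 1/(l(-47) - 22104) = -16363 - 1/(2*(-47) - 22104) = -16363 - 1/(-94 - 22104) = -16363 - 1/(-22198) = -16363 - 1*(-1/22198) = -16363 + 1/22198 = -363225873/22198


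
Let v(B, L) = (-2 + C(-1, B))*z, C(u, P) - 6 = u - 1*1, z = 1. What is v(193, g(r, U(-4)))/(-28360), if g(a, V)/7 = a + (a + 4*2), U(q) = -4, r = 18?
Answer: -1/14180 ≈ -7.0522e-5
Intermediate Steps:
C(u, P) = 5 + u (C(u, P) = 6 + (u - 1*1) = 6 + (u - 1) = 6 + (-1 + u) = 5 + u)
g(a, V) = 56 + 14*a (g(a, V) = 7*(a + (a + 4*2)) = 7*(a + (a + 8)) = 7*(a + (8 + a)) = 7*(8 + 2*a) = 56 + 14*a)
v(B, L) = 2 (v(B, L) = (-2 + (5 - 1))*1 = (-2 + 4)*1 = 2*1 = 2)
v(193, g(r, U(-4)))/(-28360) = 2/(-28360) = 2*(-1/28360) = -1/14180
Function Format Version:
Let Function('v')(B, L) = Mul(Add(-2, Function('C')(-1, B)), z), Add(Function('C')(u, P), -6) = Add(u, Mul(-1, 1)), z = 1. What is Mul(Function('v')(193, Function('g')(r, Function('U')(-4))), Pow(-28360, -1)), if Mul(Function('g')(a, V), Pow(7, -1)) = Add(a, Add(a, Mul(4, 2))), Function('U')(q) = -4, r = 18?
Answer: Rational(-1, 14180) ≈ -7.0522e-5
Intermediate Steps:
Function('C')(u, P) = Add(5, u) (Function('C')(u, P) = Add(6, Add(u, Mul(-1, 1))) = Add(6, Add(u, -1)) = Add(6, Add(-1, u)) = Add(5, u))
Function('g')(a, V) = Add(56, Mul(14, a)) (Function('g')(a, V) = Mul(7, Add(a, Add(a, Mul(4, 2)))) = Mul(7, Add(a, Add(a, 8))) = Mul(7, Add(a, Add(8, a))) = Mul(7, Add(8, Mul(2, a))) = Add(56, Mul(14, a)))
Function('v')(B, L) = 2 (Function('v')(B, L) = Mul(Add(-2, Add(5, -1)), 1) = Mul(Add(-2, 4), 1) = Mul(2, 1) = 2)
Mul(Function('v')(193, Function('g')(r, Function('U')(-4))), Pow(-28360, -1)) = Mul(2, Pow(-28360, -1)) = Mul(2, Rational(-1, 28360)) = Rational(-1, 14180)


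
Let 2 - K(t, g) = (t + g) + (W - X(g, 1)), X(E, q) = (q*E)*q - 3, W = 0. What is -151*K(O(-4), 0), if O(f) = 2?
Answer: 453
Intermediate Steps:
X(E, q) = -3 + E*q**2 (X(E, q) = (E*q)*q - 3 = E*q**2 - 3 = -3 + E*q**2)
K(t, g) = -1 - t (K(t, g) = 2 - ((t + g) + (0 - (-3 + g*1**2))) = 2 - ((g + t) + (0 - (-3 + g*1))) = 2 - ((g + t) + (0 - (-3 + g))) = 2 - ((g + t) + (0 + (3 - g))) = 2 - ((g + t) + (3 - g)) = 2 - (3 + t) = 2 + (-3 - t) = -1 - t)
-151*K(O(-4), 0) = -151*(-1 - 1*2) = -151*(-1 - 2) = -151*(-3) = 453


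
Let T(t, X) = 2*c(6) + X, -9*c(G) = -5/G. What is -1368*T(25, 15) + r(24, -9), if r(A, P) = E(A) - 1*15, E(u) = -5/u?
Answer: -498925/24 ≈ -20789.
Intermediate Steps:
c(G) = 5/(9*G) (c(G) = -(-5)/(9*G) = 5/(9*G))
T(t, X) = 5/27 + X (T(t, X) = 2*((5/9)/6) + X = 2*((5/9)*(⅙)) + X = 2*(5/54) + X = 5/27 + X)
r(A, P) = -15 - 5/A (r(A, P) = -5/A - 1*15 = -5/A - 15 = -15 - 5/A)
-1368*T(25, 15) + r(24, -9) = -1368*(5/27 + 15) + (-15 - 5/24) = -1368*410/27 + (-15 - 5*1/24) = -62320/3 + (-15 - 5/24) = -62320/3 - 365/24 = -498925/24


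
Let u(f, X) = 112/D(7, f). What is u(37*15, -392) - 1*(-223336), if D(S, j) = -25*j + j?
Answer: 371854426/1665 ≈ 2.2334e+5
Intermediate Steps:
D(S, j) = -24*j
u(f, X) = -14/(3*f) (u(f, X) = 112/((-24*f)) = 112*(-1/(24*f)) = -14/(3*f))
u(37*15, -392) - 1*(-223336) = -14/(3*(37*15)) - 1*(-223336) = -14/3/555 + 223336 = -14/3*1/555 + 223336 = -14/1665 + 223336 = 371854426/1665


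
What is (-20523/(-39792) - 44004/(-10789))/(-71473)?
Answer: -657476605/10228164821008 ≈ -6.4281e-5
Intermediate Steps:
(-20523/(-39792) - 44004/(-10789))/(-71473) = (-20523*(-1/39792) - 44004*(-1/10789))*(-1/71473) = (6841/13264 + 44004/10789)*(-1/71473) = (657476605/143105296)*(-1/71473) = -657476605/10228164821008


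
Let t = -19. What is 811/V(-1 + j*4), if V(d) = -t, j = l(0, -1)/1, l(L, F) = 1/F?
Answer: 811/19 ≈ 42.684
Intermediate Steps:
j = -1 (j = 1/(-1*1) = -1*1 = -1)
V(d) = 19 (V(d) = -1*(-19) = 19)
811/V(-1 + j*4) = 811/19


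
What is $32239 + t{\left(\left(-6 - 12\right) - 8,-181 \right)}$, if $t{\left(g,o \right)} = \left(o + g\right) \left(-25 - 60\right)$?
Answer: $49834$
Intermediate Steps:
$t{\left(g,o \right)} = - 85 g - 85 o$ ($t{\left(g,o \right)} = \left(g + o\right) \left(-85\right) = - 85 g - 85 o$)
$32239 + t{\left(\left(-6 - 12\right) - 8,-181 \right)} = 32239 - \left(-15385 + 85 \left(\left(-6 - 12\right) - 8\right)\right) = 32239 + \left(- 85 \left(-18 - 8\right) + 15385\right) = 32239 + \left(\left(-85\right) \left(-26\right) + 15385\right) = 32239 + \left(2210 + 15385\right) = 32239 + 17595 = 49834$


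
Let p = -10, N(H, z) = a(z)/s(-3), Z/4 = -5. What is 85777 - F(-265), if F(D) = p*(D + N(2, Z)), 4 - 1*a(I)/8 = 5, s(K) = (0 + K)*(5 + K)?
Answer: 249421/3 ≈ 83140.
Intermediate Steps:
s(K) = K*(5 + K)
Z = -20 (Z = 4*(-5) = -20)
a(I) = -8 (a(I) = 32 - 8*5 = 32 - 40 = -8)
N(H, z) = 4/3 (N(H, z) = -8*(-1/(3*(5 - 3))) = -8/((-3*2)) = -8/(-6) = -8*(-⅙) = 4/3)
F(D) = -40/3 - 10*D (F(D) = -10*(D + 4/3) = -10*(4/3 + D) = -40/3 - 10*D)
85777 - F(-265) = 85777 - (-40/3 - 10*(-265)) = 85777 - (-40/3 + 2650) = 85777 - 1*7910/3 = 85777 - 7910/3 = 249421/3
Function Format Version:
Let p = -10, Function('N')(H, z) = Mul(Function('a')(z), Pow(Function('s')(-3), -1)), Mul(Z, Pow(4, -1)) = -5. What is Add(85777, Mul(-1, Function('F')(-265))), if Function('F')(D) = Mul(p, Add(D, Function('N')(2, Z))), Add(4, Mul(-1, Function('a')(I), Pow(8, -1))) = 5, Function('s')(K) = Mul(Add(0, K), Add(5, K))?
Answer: Rational(249421, 3) ≈ 83140.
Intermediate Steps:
Function('s')(K) = Mul(K, Add(5, K))
Z = -20 (Z = Mul(4, -5) = -20)
Function('a')(I) = -8 (Function('a')(I) = Add(32, Mul(-8, 5)) = Add(32, -40) = -8)
Function('N')(H, z) = Rational(4, 3) (Function('N')(H, z) = Mul(-8, Pow(Mul(-3, Add(5, -3)), -1)) = Mul(-8, Pow(Mul(-3, 2), -1)) = Mul(-8, Pow(-6, -1)) = Mul(-8, Rational(-1, 6)) = Rational(4, 3))
Function('F')(D) = Add(Rational(-40, 3), Mul(-10, D)) (Function('F')(D) = Mul(-10, Add(D, Rational(4, 3))) = Mul(-10, Add(Rational(4, 3), D)) = Add(Rational(-40, 3), Mul(-10, D)))
Add(85777, Mul(-1, Function('F')(-265))) = Add(85777, Mul(-1, Add(Rational(-40, 3), Mul(-10, -265)))) = Add(85777, Mul(-1, Add(Rational(-40, 3), 2650))) = Add(85777, Mul(-1, Rational(7910, 3))) = Add(85777, Rational(-7910, 3)) = Rational(249421, 3)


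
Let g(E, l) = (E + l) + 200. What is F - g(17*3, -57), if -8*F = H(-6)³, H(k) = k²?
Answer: -6026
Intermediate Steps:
g(E, l) = 200 + E + l
F = -5832 (F = -((-6)²)³/8 = -⅛*36³ = -⅛*46656 = -5832)
F - g(17*3, -57) = -5832 - (200 + 17*3 - 57) = -5832 - (200 + 51 - 57) = -5832 - 1*194 = -5832 - 194 = -6026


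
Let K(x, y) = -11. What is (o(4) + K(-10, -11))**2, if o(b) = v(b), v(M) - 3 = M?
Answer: 16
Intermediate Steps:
v(M) = 3 + M
o(b) = 3 + b
(o(4) + K(-10, -11))**2 = ((3 + 4) - 11)**2 = (7 - 11)**2 = (-4)**2 = 16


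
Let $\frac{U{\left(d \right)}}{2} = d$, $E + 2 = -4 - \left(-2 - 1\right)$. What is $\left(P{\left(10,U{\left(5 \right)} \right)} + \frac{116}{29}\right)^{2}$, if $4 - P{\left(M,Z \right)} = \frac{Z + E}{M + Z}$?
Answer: $\frac{23409}{400} \approx 58.523$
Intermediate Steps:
$E = -3$ ($E = -2 - \left(2 - 1\right) = -2 - 1 = -3$)
$U{\left(d \right)} = 2 d$
$P{\left(M,Z \right)} = 4 - \frac{-3 + Z}{M + Z}$ ($P{\left(M,Z \right)} = 4 - \frac{Z - 3}{M + Z} = 4 - \frac{-3 + Z}{M + Z}$)
$\left(P{\left(10,U{\left(5 \right)} \right)} + \frac{116}{29}\right)^{2} = \left(\frac{3 + 3 \cdot 2 \cdot 5 + 4 \cdot 10}{10 + 2 \cdot 5} + \frac{116}{29}\right)^{2} = \left(\frac{3 + 3 \cdot 10 + 40}{10 + 10} + 116 \cdot \frac{1}{29}\right)^{2} = \left(\frac{3 + 30 + 40}{20} + 4\right)^{2} = \left(\frac{1}{20} \cdot 73 + 4\right)^{2} = \left(\frac{73}{20} + 4\right)^{2} = \left(\frac{153}{20}\right)^{2} = \frac{23409}{400}$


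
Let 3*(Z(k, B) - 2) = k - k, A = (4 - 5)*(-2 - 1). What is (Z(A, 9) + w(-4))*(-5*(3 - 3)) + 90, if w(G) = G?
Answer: 90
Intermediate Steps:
A = 3 (A = -1*(-3) = 3)
Z(k, B) = 2 (Z(k, B) = 2 + (k - k)/3 = 2 + (1/3)*0 = 2 + 0 = 2)
(Z(A, 9) + w(-4))*(-5*(3 - 3)) + 90 = (2 - 4)*(-5*(3 - 3)) + 90 = -(-10)*0 + 90 = -2*0 + 90 = 0 + 90 = 90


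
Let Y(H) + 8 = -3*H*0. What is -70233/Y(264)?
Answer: 70233/8 ≈ 8779.1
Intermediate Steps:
Y(H) = -8 (Y(H) = -8 - 3*H*0 = -8 + 0 = -8)
-70233/Y(264) = -70233/(-8) = -70233*(-1/8) = 70233/8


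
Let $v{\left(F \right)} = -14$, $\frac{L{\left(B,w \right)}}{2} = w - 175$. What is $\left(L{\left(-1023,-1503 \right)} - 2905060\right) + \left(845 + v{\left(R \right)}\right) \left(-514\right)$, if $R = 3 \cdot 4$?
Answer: $-3335550$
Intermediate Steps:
$L{\left(B,w \right)} = -350 + 2 w$ ($L{\left(B,w \right)} = 2 \left(w - 175\right) = 2 \left(-175 + w\right) = -350 + 2 w$)
$R = 12$
$\left(L{\left(-1023,-1503 \right)} - 2905060\right) + \left(845 + v{\left(R \right)}\right) \left(-514\right) = \left(\left(-350 + 2 \left(-1503\right)\right) - 2905060\right) + \left(845 - 14\right) \left(-514\right) = \left(\left(-350 - 3006\right) - 2905060\right) + 831 \left(-514\right) = \left(-3356 - 2905060\right) - 427134 = -2908416 - 427134 = -3335550$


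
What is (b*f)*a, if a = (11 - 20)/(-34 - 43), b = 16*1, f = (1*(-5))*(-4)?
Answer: 2880/77 ≈ 37.403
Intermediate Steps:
f = 20 (f = -5*(-4) = 20)
b = 16
a = 9/77 (a = -9/(-77) = -9*(-1/77) = 9/77 ≈ 0.11688)
(b*f)*a = (16*20)*(9/77) = 320*(9/77) = 2880/77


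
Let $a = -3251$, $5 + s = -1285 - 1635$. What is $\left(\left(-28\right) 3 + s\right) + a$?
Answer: $-6260$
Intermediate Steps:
$s = -2925$ ($s = -5 - 2920 = -2925$)
$\left(\left(-28\right) 3 + s\right) + a = \left(\left(-28\right) 3 - 2925\right) - 3251 = \left(-84 - 2925\right) - 3251 = -3009 - 3251 = -6260$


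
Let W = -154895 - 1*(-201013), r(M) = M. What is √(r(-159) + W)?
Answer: √45959 ≈ 214.38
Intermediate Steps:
W = 46118 (W = -154895 + 201013 = 46118)
√(r(-159) + W) = √(-159 + 46118) = √45959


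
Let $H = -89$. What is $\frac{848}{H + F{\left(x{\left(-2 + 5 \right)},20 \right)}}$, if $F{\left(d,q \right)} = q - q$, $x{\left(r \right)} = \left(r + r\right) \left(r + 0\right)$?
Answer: $- \frac{848}{89} \approx -9.5281$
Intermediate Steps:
$x{\left(r \right)} = 2 r^{2}$ ($x{\left(r \right)} = 2 r r = 2 r^{2}$)
$F{\left(d,q \right)} = 0$
$\frac{848}{H + F{\left(x{\left(-2 + 5 \right)},20 \right)}} = \frac{848}{-89 + 0} = \frac{848}{-89} = 848 \left(- \frac{1}{89}\right) = - \frac{848}{89}$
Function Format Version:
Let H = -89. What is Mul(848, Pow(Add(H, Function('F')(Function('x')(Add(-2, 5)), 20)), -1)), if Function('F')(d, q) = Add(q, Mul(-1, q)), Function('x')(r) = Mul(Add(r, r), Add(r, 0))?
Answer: Rational(-848, 89) ≈ -9.5281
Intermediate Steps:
Function('x')(r) = Mul(2, Pow(r, 2)) (Function('x')(r) = Mul(Mul(2, r), r) = Mul(2, Pow(r, 2)))
Function('F')(d, q) = 0
Mul(848, Pow(Add(H, Function('F')(Function('x')(Add(-2, 5)), 20)), -1)) = Mul(848, Pow(Add(-89, 0), -1)) = Mul(848, Pow(-89, -1)) = Mul(848, Rational(-1, 89)) = Rational(-848, 89)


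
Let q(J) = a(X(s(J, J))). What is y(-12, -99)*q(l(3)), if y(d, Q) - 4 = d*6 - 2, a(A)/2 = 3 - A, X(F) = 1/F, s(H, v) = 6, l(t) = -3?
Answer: -1190/3 ≈ -396.67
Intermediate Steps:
a(A) = 6 - 2*A (a(A) = 2*(3 - A) = 6 - 2*A)
q(J) = 17/3 (q(J) = 6 - 2/6 = 6 - 2*⅙ = 6 - ⅓ = 17/3)
y(d, Q) = 2 + 6*d (y(d, Q) = 4 + (d*6 - 2) = 4 + (6*d - 2) = 4 + (-2 + 6*d) = 2 + 6*d)
y(-12, -99)*q(l(3)) = (2 + 6*(-12))*(17/3) = (2 - 72)*(17/3) = -70*17/3 = -1190/3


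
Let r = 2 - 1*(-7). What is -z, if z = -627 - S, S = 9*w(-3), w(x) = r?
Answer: 708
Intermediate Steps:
r = 9 (r = 2 + 7 = 9)
w(x) = 9
S = 81 (S = 9*9 = 81)
z = -708 (z = -627 - 1*81 = -627 - 81 = -708)
-z = -1*(-708) = 708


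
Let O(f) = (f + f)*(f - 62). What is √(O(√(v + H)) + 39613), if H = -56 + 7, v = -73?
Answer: √(39369 - 124*I*√122) ≈ 198.45 - 3.451*I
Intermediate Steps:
H = -49
O(f) = 2*f*(-62 + f) (O(f) = (2*f)*(-62 + f) = 2*f*(-62 + f))
√(O(√(v + H)) + 39613) = √(2*√(-73 - 49)*(-62 + √(-73 - 49)) + 39613) = √(2*√(-122)*(-62 + √(-122)) + 39613) = √(2*(I*√122)*(-62 + I*√122) + 39613) = √(2*I*√122*(-62 + I*√122) + 39613) = √(39613 + 2*I*√122*(-62 + I*√122))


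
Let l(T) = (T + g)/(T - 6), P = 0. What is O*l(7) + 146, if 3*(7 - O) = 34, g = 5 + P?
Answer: 94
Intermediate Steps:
g = 5 (g = 5 + 0 = 5)
O = -13/3 (O = 7 - ⅓*34 = 7 - 34/3 = -13/3 ≈ -4.3333)
l(T) = (5 + T)/(-6 + T) (l(T) = (T + 5)/(T - 6) = (5 + T)/(-6 + T))
O*l(7) + 146 = -13*(5 + 7)/(3*(-6 + 7)) + 146 = -13*12/(3*1) + 146 = -13*12/3 + 146 = -13/3*12 + 146 = -52 + 146 = 94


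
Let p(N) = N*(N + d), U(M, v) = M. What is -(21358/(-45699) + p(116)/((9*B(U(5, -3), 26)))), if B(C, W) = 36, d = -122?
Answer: 1075736/411291 ≈ 2.6155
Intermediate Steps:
p(N) = N*(-122 + N) (p(N) = N*(N - 122) = N*(-122 + N))
-(21358/(-45699) + p(116)/((9*B(U(5, -3), 26)))) = -(21358/(-45699) + (116*(-122 + 116))/((9*36))) = -(21358*(-1/45699) + (116*(-6))/324) = -(-21358/45699 - 696*1/324) = -(-21358/45699 - 58/27) = -1*(-1075736/411291) = 1075736/411291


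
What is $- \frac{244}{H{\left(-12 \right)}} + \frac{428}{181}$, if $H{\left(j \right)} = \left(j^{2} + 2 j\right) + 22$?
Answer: $\frac{8306}{12851} \approx 0.64633$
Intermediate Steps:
$H{\left(j \right)} = 22 + j^{2} + 2 j$
$- \frac{244}{H{\left(-12 \right)}} + \frac{428}{181} = - \frac{244}{22 + \left(-12\right)^{2} + 2 \left(-12\right)} + \frac{428}{181} = - \frac{244}{22 + 144 - 24} + 428 \cdot \frac{1}{181} = - \frac{244}{142} + \frac{428}{181} = \left(-244\right) \frac{1}{142} + \frac{428}{181} = - \frac{122}{71} + \frac{428}{181} = \frac{8306}{12851}$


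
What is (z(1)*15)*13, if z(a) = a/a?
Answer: 195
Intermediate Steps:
z(a) = 1
(z(1)*15)*13 = (1*15)*13 = 15*13 = 195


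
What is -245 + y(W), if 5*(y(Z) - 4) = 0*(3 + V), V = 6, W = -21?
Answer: -241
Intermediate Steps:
y(Z) = 4 (y(Z) = 4 + (0*(3 + 6))/5 = 4 + (0*9)/5 = 4 + (⅕)*0 = 4 + 0 = 4)
-245 + y(W) = -245 + 4 = -241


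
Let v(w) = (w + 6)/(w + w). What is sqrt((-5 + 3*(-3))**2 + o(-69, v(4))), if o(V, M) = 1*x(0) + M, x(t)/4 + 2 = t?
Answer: sqrt(757)/2 ≈ 13.757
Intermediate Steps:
v(w) = (6 + w)/(2*w) (v(w) = (6 + w)/((2*w)) = (6 + w)*(1/(2*w)) = (6 + w)/(2*w))
x(t) = -8 + 4*t
o(V, M) = -8 + M (o(V, M) = 1*(-8 + 4*0) + M = 1*(-8 + 0) + M = 1*(-8) + M = -8 + M)
sqrt((-5 + 3*(-3))**2 + o(-69, v(4))) = sqrt((-5 + 3*(-3))**2 + (-8 + (1/2)*(6 + 4)/4)) = sqrt((-5 - 9)**2 + (-8 + (1/2)*(1/4)*10)) = sqrt((-14)**2 + (-8 + 5/4)) = sqrt(196 - 27/4) = sqrt(757/4) = sqrt(757)/2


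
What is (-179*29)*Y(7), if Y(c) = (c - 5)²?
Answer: -20764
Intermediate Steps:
Y(c) = (-5 + c)²
(-179*29)*Y(7) = (-179*29)*(-5 + 7)² = -5191*2² = -5191*4 = -20764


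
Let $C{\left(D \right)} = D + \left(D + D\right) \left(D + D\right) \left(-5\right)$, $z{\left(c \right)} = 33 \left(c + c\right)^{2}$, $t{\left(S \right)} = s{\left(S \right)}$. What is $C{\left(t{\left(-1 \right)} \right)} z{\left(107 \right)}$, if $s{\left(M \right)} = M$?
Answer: $-31736628$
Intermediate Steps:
$t{\left(S \right)} = S$
$z{\left(c \right)} = 132 c^{2}$ ($z{\left(c \right)} = 33 \left(2 c\right)^{2} = 33 \cdot 4 c^{2} = 132 c^{2}$)
$C{\left(D \right)} = D - 20 D^{2}$ ($C{\left(D \right)} = D + 2 D 2 D \left(-5\right) = D + 4 D^{2} \left(-5\right) = D - 20 D^{2}$)
$C{\left(t{\left(-1 \right)} \right)} z{\left(107 \right)} = - (1 - -20) 132 \cdot 107^{2} = - (1 + 20) 132 \cdot 11449 = \left(-1\right) 21 \cdot 1511268 = \left(-21\right) 1511268 = -31736628$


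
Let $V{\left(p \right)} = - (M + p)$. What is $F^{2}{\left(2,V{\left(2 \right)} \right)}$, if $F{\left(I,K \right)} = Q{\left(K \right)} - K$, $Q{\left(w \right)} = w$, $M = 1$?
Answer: $0$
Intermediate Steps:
$V{\left(p \right)} = -1 - p$ ($V{\left(p \right)} = - (1 + p) = -1 - p$)
$F{\left(I,K \right)} = 0$ ($F{\left(I,K \right)} = K - K = 0$)
$F^{2}{\left(2,V{\left(2 \right)} \right)} = 0^{2} = 0$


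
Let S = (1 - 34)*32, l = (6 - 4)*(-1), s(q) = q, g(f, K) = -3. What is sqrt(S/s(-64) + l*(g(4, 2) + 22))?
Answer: I*sqrt(86)/2 ≈ 4.6368*I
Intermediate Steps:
l = -2 (l = 2*(-1) = -2)
S = -1056 (S = -33*32 = -1056)
sqrt(S/s(-64) + l*(g(4, 2) + 22)) = sqrt(-1056/(-64) - 2*(-3 + 22)) = sqrt(-1056*(-1/64) - 2*19) = sqrt(33/2 - 38) = sqrt(-43/2) = I*sqrt(86)/2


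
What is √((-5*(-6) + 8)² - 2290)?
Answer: 3*I*√94 ≈ 29.086*I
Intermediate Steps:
√((-5*(-6) + 8)² - 2290) = √((30 + 8)² - 2290) = √(38² - 2290) = √(1444 - 2290) = √(-846) = 3*I*√94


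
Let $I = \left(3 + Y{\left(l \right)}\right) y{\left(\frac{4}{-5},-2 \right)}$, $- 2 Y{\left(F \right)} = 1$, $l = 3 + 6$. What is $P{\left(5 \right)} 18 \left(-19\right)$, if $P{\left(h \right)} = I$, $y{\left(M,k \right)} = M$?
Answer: $684$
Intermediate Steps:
$l = 9$
$Y{\left(F \right)} = - \frac{1}{2}$ ($Y{\left(F \right)} = \left(- \frac{1}{2}\right) 1 = - \frac{1}{2}$)
$I = -2$ ($I = \left(3 - \frac{1}{2}\right) \frac{4}{-5} = \frac{5 \cdot 4 \left(- \frac{1}{5}\right)}{2} = \frac{5}{2} \left(- \frac{4}{5}\right) = -2$)
$P{\left(h \right)} = -2$
$P{\left(5 \right)} 18 \left(-19\right) = \left(-2\right) 18 \left(-19\right) = \left(-36\right) \left(-19\right) = 684$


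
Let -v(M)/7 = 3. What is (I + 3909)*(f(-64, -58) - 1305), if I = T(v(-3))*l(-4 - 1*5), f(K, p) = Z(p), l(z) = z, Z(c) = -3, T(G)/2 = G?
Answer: -5607396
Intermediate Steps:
v(M) = -21 (v(M) = -7*3 = -21)
T(G) = 2*G
f(K, p) = -3
I = 378 (I = (2*(-21))*(-4 - 1*5) = -42*(-4 - 5) = -42*(-9) = 378)
(I + 3909)*(f(-64, -58) - 1305) = (378 + 3909)*(-3 - 1305) = 4287*(-1308) = -5607396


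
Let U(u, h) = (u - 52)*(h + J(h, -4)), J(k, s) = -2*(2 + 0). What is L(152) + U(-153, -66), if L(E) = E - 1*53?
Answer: 14449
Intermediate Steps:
J(k, s) = -4 (J(k, s) = -2*2 = -4)
L(E) = -53 + E (L(E) = E - 53 = -53 + E)
U(u, h) = (-52 + u)*(-4 + h) (U(u, h) = (u - 52)*(h - 4) = (-52 + u)*(-4 + h))
L(152) + U(-153, -66) = (-53 + 152) + (208 - 52*(-66) - 4*(-153) - 66*(-153)) = 99 + (208 + 3432 + 612 + 10098) = 99 + 14350 = 14449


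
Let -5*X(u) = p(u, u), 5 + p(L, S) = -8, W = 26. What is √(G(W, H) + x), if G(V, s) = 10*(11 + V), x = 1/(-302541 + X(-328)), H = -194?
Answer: √211661928644055/756346 ≈ 19.235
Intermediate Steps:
p(L, S) = -13 (p(L, S) = -5 - 8 = -13)
X(u) = 13/5 (X(u) = -⅕*(-13) = 13/5)
x = -5/1512692 (x = 1/(-302541 + 13/5) = 1/(-1512692/5) = -5/1512692 ≈ -3.3054e-6)
G(V, s) = 110 + 10*V
√(G(W, H) + x) = √((110 + 10*26) - 5/1512692) = √((110 + 260) - 5/1512692) = √(370 - 5/1512692) = √(559696035/1512692) = √211661928644055/756346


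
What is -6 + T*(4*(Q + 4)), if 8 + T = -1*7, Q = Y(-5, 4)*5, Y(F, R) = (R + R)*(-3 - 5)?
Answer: 18954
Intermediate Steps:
Y(F, R) = -16*R (Y(F, R) = (2*R)*(-8) = -16*R)
Q = -320 (Q = -16*4*5 = -64*5 = -320)
T = -15 (T = -8 - 1*7 = -8 - 7 = -15)
-6 + T*(4*(Q + 4)) = -6 - 60*(-320 + 4) = -6 - 60*(-316) = -6 - 15*(-1264) = -6 + 18960 = 18954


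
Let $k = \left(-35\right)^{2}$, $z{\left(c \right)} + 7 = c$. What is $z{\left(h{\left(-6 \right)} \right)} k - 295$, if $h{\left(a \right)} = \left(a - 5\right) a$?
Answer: $71980$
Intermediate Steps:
$h{\left(a \right)} = a \left(-5 + a\right)$ ($h{\left(a \right)} = \left(-5 + a\right) a = a \left(-5 + a\right)$)
$z{\left(c \right)} = -7 + c$
$k = 1225$
$z{\left(h{\left(-6 \right)} \right)} k - 295 = \left(-7 - 6 \left(-5 - 6\right)\right) 1225 - 295 = \left(-7 - -66\right) 1225 - 295 = \left(-7 + 66\right) 1225 - 295 = 59 \cdot 1225 - 295 = 72275 - 295 = 71980$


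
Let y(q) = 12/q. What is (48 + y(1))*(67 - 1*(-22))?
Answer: 5340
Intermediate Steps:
(48 + y(1))*(67 - 1*(-22)) = (48 + 12/1)*(67 - 1*(-22)) = (48 + 12*1)*(67 + 22) = (48 + 12)*89 = 60*89 = 5340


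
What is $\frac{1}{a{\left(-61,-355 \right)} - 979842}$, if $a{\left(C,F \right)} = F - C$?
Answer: $- \frac{1}{980136} \approx -1.0203 \cdot 10^{-6}$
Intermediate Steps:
$\frac{1}{a{\left(-61,-355 \right)} - 979842} = \frac{1}{\left(-355 - -61\right) - 979842} = \frac{1}{\left(-355 + 61\right) - 979842} = \frac{1}{-294 - 979842} = \frac{1}{-980136} = - \frac{1}{980136}$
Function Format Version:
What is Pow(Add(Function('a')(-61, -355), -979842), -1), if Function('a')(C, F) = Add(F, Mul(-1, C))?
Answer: Rational(-1, 980136) ≈ -1.0203e-6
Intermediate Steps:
Pow(Add(Function('a')(-61, -355), -979842), -1) = Pow(Add(Add(-355, Mul(-1, -61)), -979842), -1) = Pow(Add(Add(-355, 61), -979842), -1) = Pow(Add(-294, -979842), -1) = Pow(-980136, -1) = Rational(-1, 980136)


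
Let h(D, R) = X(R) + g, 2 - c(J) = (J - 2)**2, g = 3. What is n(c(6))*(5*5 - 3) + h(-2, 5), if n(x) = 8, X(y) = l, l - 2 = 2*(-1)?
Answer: 179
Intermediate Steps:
l = 0 (l = 2 + 2*(-1) = 2 - 2 = 0)
X(y) = 0
c(J) = 2 - (-2 + J)**2 (c(J) = 2 - (J - 2)**2 = 2 - (-2 + J)**2)
h(D, R) = 3 (h(D, R) = 0 + 3 = 3)
n(c(6))*(5*5 - 3) + h(-2, 5) = 8*(5*5 - 3) + 3 = 8*(25 - 3) + 3 = 8*22 + 3 = 176 + 3 = 179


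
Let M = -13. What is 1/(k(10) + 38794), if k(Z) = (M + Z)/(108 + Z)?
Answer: 118/4577689 ≈ 2.5777e-5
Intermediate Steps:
k(Z) = (-13 + Z)/(108 + Z)
1/(k(10) + 38794) = 1/((-13 + 10)/(108 + 10) + 38794) = 1/(-3/118 + 38794) = 1/(4577689/118) = 118/4577689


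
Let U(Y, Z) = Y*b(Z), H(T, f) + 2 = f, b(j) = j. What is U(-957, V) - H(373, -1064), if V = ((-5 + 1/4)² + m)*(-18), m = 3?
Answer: 3531245/8 ≈ 4.4141e+5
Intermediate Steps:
H(T, f) = -2 + f
V = -3681/8 (V = ((-5 + 1/4)² + 3)*(-18) = ((-5 + ¼)² + 3)*(-18) = ((-19/4)² + 3)*(-18) = (361/16 + 3)*(-18) = (409/16)*(-18) = -3681/8 ≈ -460.13)
U(Y, Z) = Y*Z
U(-957, V) - H(373, -1064) = -957*(-3681/8) - (-2 - 1064) = 3522717/8 - 1*(-1066) = 3522717/8 + 1066 = 3531245/8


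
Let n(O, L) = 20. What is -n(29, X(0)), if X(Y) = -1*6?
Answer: -20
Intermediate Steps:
X(Y) = -6
-n(29, X(0)) = -1*20 = -20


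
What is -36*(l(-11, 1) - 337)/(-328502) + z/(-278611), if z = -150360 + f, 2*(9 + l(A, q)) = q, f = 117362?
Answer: 3687272689/45762135361 ≈ 0.080575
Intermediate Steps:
l(A, q) = -9 + q/2
z = -32998 (z = -150360 + 117362 = -32998)
-36*(l(-11, 1) - 337)/(-328502) + z/(-278611) = -36*((-9 + (1/2)*1) - 337)/(-328502) - 32998/(-278611) = -36*((-9 + 1/2) - 337)*(-1/328502) - 32998*(-1/278611) = -36*(-17/2 - 337)*(-1/328502) + 32998/278611 = -36*(-691/2)*(-1/328502) + 32998/278611 = 12438*(-1/328502) + 32998/278611 = -6219/164251 + 32998/278611 = 3687272689/45762135361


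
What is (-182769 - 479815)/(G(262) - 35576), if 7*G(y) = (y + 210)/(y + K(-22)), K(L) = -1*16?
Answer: 142621206/7657675 ≈ 18.625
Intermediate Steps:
K(L) = -16
G(y) = (210 + y)/(7*(-16 + y)) (G(y) = ((y + 210)/(y - 16))/7 = ((210 + y)/(-16 + y))/7 = (210 + y)/(7*(-16 + y)))
(-182769 - 479815)/(G(262) - 35576) = (-182769 - 479815)/((210 + 262)/(7*(-16 + 262)) - 35576) = -662584/((⅐)*472/246 - 35576) = -662584/((⅐)*(1/246)*472 - 35576) = -662584/(236/861 - 35576) = -662584/(-30630700/861) = -662584*(-861/30630700) = 142621206/7657675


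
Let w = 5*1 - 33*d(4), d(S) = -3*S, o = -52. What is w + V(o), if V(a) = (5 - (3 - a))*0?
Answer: 401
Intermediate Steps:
w = 401 (w = 5*1 - (-99)*4 = 5 - 33*(-12) = 5 + 396 = 401)
V(a) = 0 (V(a) = (5 + (-3 + a))*0 = (2 + a)*0 = 0)
w + V(o) = 401 + 0 = 401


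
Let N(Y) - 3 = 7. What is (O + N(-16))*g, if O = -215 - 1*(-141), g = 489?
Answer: -31296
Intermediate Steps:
N(Y) = 10 (N(Y) = 3 + 7 = 10)
O = -74 (O = -215 + 141 = -74)
(O + N(-16))*g = (-74 + 10)*489 = -64*489 = -31296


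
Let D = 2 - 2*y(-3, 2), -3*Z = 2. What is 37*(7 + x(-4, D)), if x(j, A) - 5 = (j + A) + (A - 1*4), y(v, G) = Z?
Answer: 1184/3 ≈ 394.67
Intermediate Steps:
Z = -⅔ (Z = -⅓*2 = -⅔ ≈ -0.66667)
y(v, G) = -⅔
D = 10/3 (D = 2 - 2*(-⅔) = 2 + 4/3 = 10/3 ≈ 3.3333)
x(j, A) = 1 + j + 2*A (x(j, A) = 5 + ((j + A) + (A - 1*4)) = 5 + ((A + j) + (A - 4)) = 5 + ((A + j) + (-4 + A)) = 5 + (-4 + j + 2*A) = 1 + j + 2*A)
37*(7 + x(-4, D)) = 37*(7 + (1 - 4 + 2*(10/3))) = 37*(7 + (1 - 4 + 20/3)) = 37*(7 + 11/3) = 37*(32/3) = 1184/3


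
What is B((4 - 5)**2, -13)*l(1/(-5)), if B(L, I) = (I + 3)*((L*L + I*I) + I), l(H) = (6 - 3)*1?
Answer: -4710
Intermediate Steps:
l(H) = 3 (l(H) = 3*1 = 3)
B(L, I) = (3 + I)*(I + I**2 + L**2) (B(L, I) = (3 + I)*((L**2 + I**2) + I) = (3 + I)*((I**2 + L**2) + I) = (3 + I)*(I + I**2 + L**2))
B((4 - 5)**2, -13)*l(1/(-5)) = ((-13)**3 + 3*(-13) + 3*((4 - 5)**2)**2 + 4*(-13)**2 - 13*(4 - 5)**4)*3 = (-2197 - 39 + 3*((-1)**2)**2 + 4*169 - 13*((-1)**2)**2)*3 = (-2197 - 39 + 3*1**2 + 676 - 13*1**2)*3 = (-2197 - 39 + 3*1 + 676 - 13*1)*3 = (-2197 - 39 + 3 + 676 - 13)*3 = -1570*3 = -4710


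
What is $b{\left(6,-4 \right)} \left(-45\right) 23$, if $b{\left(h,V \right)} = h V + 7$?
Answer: $17595$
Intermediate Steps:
$b{\left(h,V \right)} = 7 + V h$ ($b{\left(h,V \right)} = V h + 7 = 7 + V h$)
$b{\left(6,-4 \right)} \left(-45\right) 23 = \left(7 - 24\right) \left(-45\right) 23 = \left(-17\right) \left(-45\right) 23 = 765 \cdot 23 = 17595$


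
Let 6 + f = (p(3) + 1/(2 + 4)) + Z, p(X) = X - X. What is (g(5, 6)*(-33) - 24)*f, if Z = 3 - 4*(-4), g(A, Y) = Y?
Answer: -2923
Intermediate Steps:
p(X) = 0
Z = 19 (Z = 3 + 16 = 19)
f = 79/6 (f = -6 + ((0 + 1/(2 + 4)) + 19) = -6 + ((0 + 1/6) + 19) = -6 + ((0 + ⅙) + 19) = -6 + (⅙ + 19) = -6 + 115/6 = 79/6 ≈ 13.167)
(g(5, 6)*(-33) - 24)*f = (6*(-33) - 24)*(79/6) = (-198 - 24)*(79/6) = -222*79/6 = -2923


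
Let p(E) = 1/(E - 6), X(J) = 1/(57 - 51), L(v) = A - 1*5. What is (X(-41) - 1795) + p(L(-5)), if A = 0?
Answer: -118465/66 ≈ -1794.9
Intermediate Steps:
L(v) = -5 (L(v) = 0 - 1*5 = 0 - 5 = -5)
X(J) = ⅙ (X(J) = 1/6 = ⅙)
p(E) = 1/(-6 + E)
(X(-41) - 1795) + p(L(-5)) = (⅙ - 1795) + 1/(-6 - 5) = -10769/6 + 1/(-11) = -10769/6 - 1/11 = -118465/66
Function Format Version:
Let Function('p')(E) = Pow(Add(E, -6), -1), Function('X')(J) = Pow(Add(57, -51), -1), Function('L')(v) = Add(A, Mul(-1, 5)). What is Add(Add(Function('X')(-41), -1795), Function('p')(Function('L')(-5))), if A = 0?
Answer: Rational(-118465, 66) ≈ -1794.9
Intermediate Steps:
Function('L')(v) = -5 (Function('L')(v) = Add(0, Mul(-1, 5)) = Add(0, -5) = -5)
Function('X')(J) = Rational(1, 6) (Function('X')(J) = Pow(6, -1) = Rational(1, 6))
Function('p')(E) = Pow(Add(-6, E), -1)
Add(Add(Function('X')(-41), -1795), Function('p')(Function('L')(-5))) = Add(Add(Rational(1, 6), -1795), Pow(Add(-6, -5), -1)) = Add(Rational(-10769, 6), Pow(-11, -1)) = Add(Rational(-10769, 6), Rational(-1, 11)) = Rational(-118465, 66)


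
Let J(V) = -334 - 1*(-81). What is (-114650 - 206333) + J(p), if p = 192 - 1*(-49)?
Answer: -321236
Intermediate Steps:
p = 241 (p = 192 + 49 = 241)
J(V) = -253 (J(V) = -334 + 81 = -253)
(-114650 - 206333) + J(p) = (-114650 - 206333) - 253 = -320983 - 253 = -321236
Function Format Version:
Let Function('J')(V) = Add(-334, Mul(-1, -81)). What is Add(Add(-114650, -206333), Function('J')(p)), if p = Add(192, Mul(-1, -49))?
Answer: -321236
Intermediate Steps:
p = 241 (p = Add(192, 49) = 241)
Function('J')(V) = -253 (Function('J')(V) = Add(-334, 81) = -253)
Add(Add(-114650, -206333), Function('J')(p)) = Add(Add(-114650, -206333), -253) = Add(-320983, -253) = -321236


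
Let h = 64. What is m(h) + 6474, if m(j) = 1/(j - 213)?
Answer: 964625/149 ≈ 6474.0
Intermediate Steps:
m(j) = 1/(-213 + j)
m(h) + 6474 = 1/(-213 + 64) + 6474 = 1/(-149) + 6474 = -1/149 + 6474 = 964625/149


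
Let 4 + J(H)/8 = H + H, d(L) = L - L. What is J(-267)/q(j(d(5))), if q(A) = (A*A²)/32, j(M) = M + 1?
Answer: -137728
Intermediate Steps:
d(L) = 0
J(H) = -32 + 16*H (J(H) = -32 + 8*(H + H) = -32 + 8*(2*H) = -32 + 16*H)
j(M) = 1 + M
q(A) = A³/32 (q(A) = A³*(1/32) = A³/32)
J(-267)/q(j(d(5))) = (-32 + 16*(-267))/(((1 + 0)³/32)) = (-32 - 4272)/(((1/32)*1³)) = -4304/((1/32)*1) = -4304/1/32 = -4304*32 = -137728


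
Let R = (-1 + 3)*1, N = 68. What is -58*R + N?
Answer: -48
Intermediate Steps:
R = 2 (R = 2*1 = 2)
-58*R + N = -58*2 + 68 = -116 + 68 = -48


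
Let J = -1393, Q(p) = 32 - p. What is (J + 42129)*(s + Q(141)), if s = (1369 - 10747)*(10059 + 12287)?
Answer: -8536672700192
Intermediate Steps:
s = -209560788 (s = -9378*22346 = -209560788)
(J + 42129)*(s + Q(141)) = (-1393 + 42129)*(-209560788 + (32 - 1*141)) = 40736*(-209560788 + (32 - 141)) = 40736*(-209560788 - 109) = 40736*(-209560897) = -8536672700192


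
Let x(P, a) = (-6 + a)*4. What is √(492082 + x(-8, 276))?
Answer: √493162 ≈ 702.25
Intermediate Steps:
x(P, a) = -24 + 4*a
√(492082 + x(-8, 276)) = √(492082 + (-24 + 4*276)) = √(492082 + (-24 + 1104)) = √(492082 + 1080) = √493162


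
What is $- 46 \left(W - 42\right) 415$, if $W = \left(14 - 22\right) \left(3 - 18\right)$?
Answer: $-1489020$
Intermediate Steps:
$W = 120$ ($W = \left(-8\right) \left(-15\right) = 120$)
$- 46 \left(W - 42\right) 415 = - 46 \left(120 - 42\right) 415 = \left(-46\right) 78 \cdot 415 = \left(-3588\right) 415 = -1489020$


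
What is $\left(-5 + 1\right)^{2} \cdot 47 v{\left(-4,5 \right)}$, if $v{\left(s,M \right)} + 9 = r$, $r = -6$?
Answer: $-11280$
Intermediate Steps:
$v{\left(s,M \right)} = -15$ ($v{\left(s,M \right)} = -9 - 6 = -15$)
$\left(-5 + 1\right)^{2} \cdot 47 v{\left(-4,5 \right)} = \left(-5 + 1\right)^{2} \cdot 47 \left(-15\right) = \left(-4\right)^{2} \cdot 47 \left(-15\right) = 16 \cdot 47 \left(-15\right) = 752 \left(-15\right) = -11280$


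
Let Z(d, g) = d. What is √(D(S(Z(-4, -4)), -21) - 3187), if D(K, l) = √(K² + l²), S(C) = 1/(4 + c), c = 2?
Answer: √(-114732 + 6*√15877)/6 ≈ 56.267*I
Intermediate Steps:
S(C) = ⅙ (S(C) = 1/(4 + 2) = 1/6 = ⅙)
√(D(S(Z(-4, -4)), -21) - 3187) = √(√((⅙)² + (-21)²) - 3187) = √(√(1/36 + 441) - 3187) = √(√(15877/36) - 3187) = √(√15877/6 - 3187) = √(-3187 + √15877/6)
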